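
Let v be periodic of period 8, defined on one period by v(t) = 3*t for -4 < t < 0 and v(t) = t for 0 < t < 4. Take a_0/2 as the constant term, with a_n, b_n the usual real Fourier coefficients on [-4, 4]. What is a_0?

-4

a_0 = 1/4 ∫_{-4}^{4} v(t) dt = 1/4 · (-16) = -4.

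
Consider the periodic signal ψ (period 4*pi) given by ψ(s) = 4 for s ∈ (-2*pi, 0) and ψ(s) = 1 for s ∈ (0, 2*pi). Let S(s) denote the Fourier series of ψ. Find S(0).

At s = 0 the one-sided limits are ψ(0^-) = 4 and ψ(0^+) = 1.
By Dirichlet's theorem the series converges to their average, [(4) + (1)]/2 = 5/2.

5/2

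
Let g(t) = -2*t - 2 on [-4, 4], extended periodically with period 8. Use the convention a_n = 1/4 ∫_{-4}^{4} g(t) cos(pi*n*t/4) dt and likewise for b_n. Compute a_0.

a_0 = 1/4 ∫_{-4}^{4} g(t) dt = 1/4 · (-16) = -4.

-4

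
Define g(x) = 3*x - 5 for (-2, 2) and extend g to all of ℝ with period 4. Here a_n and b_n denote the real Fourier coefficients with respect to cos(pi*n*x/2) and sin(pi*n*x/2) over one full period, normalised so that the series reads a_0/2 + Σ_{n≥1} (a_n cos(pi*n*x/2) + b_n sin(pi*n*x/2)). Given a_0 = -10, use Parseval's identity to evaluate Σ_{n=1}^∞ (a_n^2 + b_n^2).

Parseval: a_0^2/2 + Σ_{n≥1} (a_n^2+b_n^2) = 1/2 ∫_{-2}^{2} g(x)^2 dx = 74.
Subtract a_0^2/2 = 50: Σ (a_n^2+b_n^2) = 24.

24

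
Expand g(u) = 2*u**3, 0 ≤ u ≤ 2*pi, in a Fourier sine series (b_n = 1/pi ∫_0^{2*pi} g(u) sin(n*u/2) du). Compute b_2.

b_2 = 1/pi ∫_0^{2*pi} (2*u**3) sin(u) du.
Integrating by parts three times (tabular method), an antiderivative of (2*u**3) sin(u) is -2*u**3*cos(u) + 6*u**2*sin(u) + 12*u*cos(u) - 12*sin(u); evaluating from 0 to 2*pi: ∫_{0}^{2*pi} (2*u**3) sin(u) du = (-16*pi**3 + 24*pi) - (0) = -16*pi**3 + 24*pi.
Hence b_2 = (1/pi)·(-16*pi**3 + 24*pi) = 24 - 16*pi**2.

24 - 16*pi**2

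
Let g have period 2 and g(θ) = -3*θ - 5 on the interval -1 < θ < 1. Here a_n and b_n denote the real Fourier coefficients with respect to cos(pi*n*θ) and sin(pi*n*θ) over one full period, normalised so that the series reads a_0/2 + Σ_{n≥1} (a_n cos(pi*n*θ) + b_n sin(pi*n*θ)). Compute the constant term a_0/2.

-5

a_0 = ∫_{-1}^{1} g(θ) dθ = -10.
So the constant term a_0/2 = -5.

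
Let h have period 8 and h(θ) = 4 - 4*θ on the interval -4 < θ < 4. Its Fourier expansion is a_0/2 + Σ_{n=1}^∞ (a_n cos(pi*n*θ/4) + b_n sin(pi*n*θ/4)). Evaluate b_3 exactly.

-32/(3*pi)

b_3 = 1/4 ∫_{-4}^{4} h(θ) sin(3*pi*θ/4) dθ.
Integrating by parts (boundary term plus one more integral), an antiderivative of (4 - 4*θ) sin(3*pi*θ/4) is 16*θ*cos(3*pi*θ/4)/(3*pi) - 64*sin(3*pi*θ/4)/(9*pi**2) - 16*cos(3*pi*θ/4)/(3*pi); evaluating from -4 to 4: ∫_{-4}^{4} (4 - 4*θ) sin(3*pi*θ/4) dθ = (-16/pi) - (80/(3*pi)) = -128/(3*pi).
Hence b_3 = (1/4)·(-128/(3*pi)) = -32/(3*pi).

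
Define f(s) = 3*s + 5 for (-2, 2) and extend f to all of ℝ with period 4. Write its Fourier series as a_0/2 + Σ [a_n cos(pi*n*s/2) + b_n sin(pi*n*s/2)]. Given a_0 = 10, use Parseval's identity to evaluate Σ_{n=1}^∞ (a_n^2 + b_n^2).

Parseval: a_0^2/2 + Σ_{n≥1} (a_n^2+b_n^2) = 1/2 ∫_{-2}^{2} f(s)^2 ds = 74.
Subtract a_0^2/2 = 50: Σ (a_n^2+b_n^2) = 24.

24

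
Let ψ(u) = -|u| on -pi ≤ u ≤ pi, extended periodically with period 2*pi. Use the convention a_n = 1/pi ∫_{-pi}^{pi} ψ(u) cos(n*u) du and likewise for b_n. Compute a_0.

-pi

a_0 = 1/pi ∫_{-pi}^{pi} ψ(u) du = 1/pi · (-pi**2) = -pi.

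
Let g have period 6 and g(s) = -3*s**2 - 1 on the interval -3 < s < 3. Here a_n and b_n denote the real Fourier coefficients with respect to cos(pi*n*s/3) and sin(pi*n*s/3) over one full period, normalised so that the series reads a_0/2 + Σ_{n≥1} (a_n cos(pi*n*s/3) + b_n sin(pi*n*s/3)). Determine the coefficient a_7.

a_7 = 1/3 ∫_{-3}^{3} g(s) cos(7*pi*s/3) ds.
g is even and cos(7*pi*s/3) is even, so the integrand is even and a_7 = 2/3 ∫_0^{3} g(s) cos(7*pi*s/3) ds.
Integrating by parts twice (tabular method), an antiderivative of (-3*s**2 - 1) cos(7*pi*s/3) is -9*s**2*sin(7*pi*s/3)/(7*pi) - 54*s*cos(7*pi*s/3)/(49*pi**2) - 3*sin(7*pi*s/3)/(7*pi) + 162*sin(7*pi*s/3)/(343*pi**3); evaluating from 0 to 3: ∫_{0}^{3} (-3*s**2 - 1) cos(7*pi*s/3) ds = (162/(49*pi**2)) - (0) = 162/(49*pi**2).
Hence a_7 = (2/3)·(162/(49*pi**2)) = 108/(49*pi**2).

108/(49*pi**2)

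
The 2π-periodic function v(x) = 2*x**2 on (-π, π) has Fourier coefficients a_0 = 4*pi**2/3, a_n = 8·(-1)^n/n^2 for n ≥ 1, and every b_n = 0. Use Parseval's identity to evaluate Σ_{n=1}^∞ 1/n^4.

Parseval: a_0^2/2 + Σ a_n^2 = (1/π) ∫_{-π}^{π} v(x)^2 dx = 8*pi**4/5.
Subtract a_0^2/2 = 8*pi**4/9: Σ a_n^2 = 32*pi**4/45.
Since a_n^2 = 64/n^4, Σ 1/n^4 = pi**4/90.

pi**4/90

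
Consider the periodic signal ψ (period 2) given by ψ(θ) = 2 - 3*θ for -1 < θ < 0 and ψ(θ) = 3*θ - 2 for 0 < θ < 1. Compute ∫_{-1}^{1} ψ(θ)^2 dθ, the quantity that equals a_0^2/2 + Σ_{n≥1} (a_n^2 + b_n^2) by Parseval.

∫_{-1}^{1} ψ(θ)^2 dθ = 14.

14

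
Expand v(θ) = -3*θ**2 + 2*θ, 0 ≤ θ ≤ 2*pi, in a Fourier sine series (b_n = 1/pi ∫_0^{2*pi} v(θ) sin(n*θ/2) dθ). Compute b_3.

-8*pi + 32/(9*pi) + 8/3

b_3 = 1/pi ∫_0^{2*pi} (-3*θ**2 + 2*θ) sin(3*θ/2) dθ.
Integrating by parts twice (tabular method), an antiderivative of (-3*θ**2 + 2*θ) sin(3*θ/2) is 2*θ**2*cos(3*θ/2) - 8*θ*sin(3*θ/2)/3 - 4*θ*cos(3*θ/2)/3 + 8*sin(3*θ/2)/9 - 16*cos(3*θ/2)/9; evaluating from 0 to 2*pi: ∫_{0}^{2*pi} (-3*θ**2 + 2*θ) sin(3*θ/2) dθ = (-8*pi**2 + 16/9 + 8*pi/3) - (-16/9) = -8*pi**2 + 32/9 + 8*pi/3.
Hence b_3 = (1/pi)·(-8*pi**2 + 32/9 + 8*pi/3) = -8*pi + 32/(9*pi) + 8/3.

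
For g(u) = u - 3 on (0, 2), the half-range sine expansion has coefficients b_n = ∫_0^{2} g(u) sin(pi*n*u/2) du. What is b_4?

-1/pi

b_4 = ∫_0^{2} (u - 3) sin(2*pi*u) du.
Integrating by parts (boundary term plus one more integral), an antiderivative of (u - 3) sin(2*pi*u) is -u*cos(2*pi*u)/(2*pi) + sin(2*pi*u)/(4*pi**2) + 3*cos(2*pi*u)/(2*pi); evaluating from 0 to 2: ∫_{0}^{2} (u - 3) sin(2*pi*u) du = (1/(2*pi)) - (3/(2*pi)) = -1/pi.
Hence b_4 = -1/pi.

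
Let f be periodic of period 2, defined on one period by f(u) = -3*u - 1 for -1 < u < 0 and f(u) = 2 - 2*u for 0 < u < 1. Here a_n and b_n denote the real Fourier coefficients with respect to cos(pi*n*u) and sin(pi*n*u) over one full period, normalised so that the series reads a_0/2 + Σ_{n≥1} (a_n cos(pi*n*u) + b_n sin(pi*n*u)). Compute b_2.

b_2 = ∫_{-1}^{1} f(u) sin(2*pi*u) du.
Split the integral at the breakpoints.
Integrating by parts (boundary term plus one more integral), an antiderivative of (-3*u - 1) sin(2*pi*u) is 3*u*cos(2*pi*u)/(2*pi) - 3*sin(2*pi*u)/(4*pi**2) + cos(2*pi*u)/(2*pi); evaluating from -1 to 0: ∫_{-1}^{0} (-3*u - 1) sin(2*pi*u) du = (1/(2*pi)) - (-1/pi) = 3/(2*pi).
Integrating by parts (boundary term plus one more integral), an antiderivative of (2 - 2*u) sin(2*pi*u) is u*cos(2*pi*u)/pi - sin(2*pi*u)/(2*pi**2) - cos(2*pi*u)/pi; evaluating from 0 to 1: ∫_{0}^{1} (2 - 2*u) sin(2*pi*u) du = (0) - (-1/pi) = 1/pi.
Summing the pieces gives b_2 = 5/(2*pi).

5/(2*pi)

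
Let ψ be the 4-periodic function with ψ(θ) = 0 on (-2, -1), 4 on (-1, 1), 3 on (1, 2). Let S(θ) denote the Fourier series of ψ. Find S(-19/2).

0

θ = -19/2 differs from θ = -3/2 by -2 full period(s), and the series is 4-periodic.
ψ is continuous at θ = -3/2 with value 0, so the series converges to 0 there.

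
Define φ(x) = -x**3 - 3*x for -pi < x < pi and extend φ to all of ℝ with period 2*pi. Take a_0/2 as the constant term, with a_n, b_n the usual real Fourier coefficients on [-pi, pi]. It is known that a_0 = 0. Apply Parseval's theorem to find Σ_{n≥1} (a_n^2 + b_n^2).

2*pi**2*(105 + 42*pi**2 + 5*pi**4)/35

Parseval: a_0^2/2 + Σ_{n≥1} (a_n^2+b_n^2) = 1/pi ∫_{-pi}^{pi} φ(x)^2 dx = 2*pi**2*(105 + 42*pi**2 + 5*pi**4)/35.
Subtract a_0^2/2 = 0: Σ (a_n^2+b_n^2) = 2*pi**2*(105 + 42*pi**2 + 5*pi**4)/35.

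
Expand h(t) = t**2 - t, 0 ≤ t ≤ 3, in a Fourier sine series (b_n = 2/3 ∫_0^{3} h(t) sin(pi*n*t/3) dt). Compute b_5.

12*(-6 + 25*pi**2)/(125*pi**3)

b_5 = 2/3 ∫_0^{3} (t**2 - t) sin(5*pi*t/3) dt.
Integrating by parts twice (tabular method), an antiderivative of (t**2 - t) sin(5*pi*t/3) is -3*t**2*cos(5*pi*t/3)/(5*pi) + 18*t*sin(5*pi*t/3)/(25*pi**2) + 3*t*cos(5*pi*t/3)/(5*pi) - 9*sin(5*pi*t/3)/(25*pi**2) + 54*cos(5*pi*t/3)/(125*pi**3); evaluating from 0 to 3: ∫_{0}^{3} (t**2 - t) sin(5*pi*t/3) dt = (18*(-3 + 25*pi**2)/(125*pi**3)) - (54/(125*pi**3)) = 18*(-6 + 25*pi**2)/(125*pi**3).
Hence b_5 = (2/3)·(18*(-6 + 25*pi**2)/(125*pi**3)) = 12*(-6 + 25*pi**2)/(125*pi**3).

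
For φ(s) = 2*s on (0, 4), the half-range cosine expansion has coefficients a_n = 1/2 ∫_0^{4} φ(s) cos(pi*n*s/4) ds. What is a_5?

-32/(25*pi**2)

a_5 = 1/2 ∫_0^{4} (2*s) cos(5*pi*s/4) ds.
Integrating by parts (boundary term plus one more integral), an antiderivative of (2*s) cos(5*pi*s/4) is 8*s*sin(5*pi*s/4)/(5*pi) + 32*cos(5*pi*s/4)/(25*pi**2); evaluating from 0 to 4: ∫_{0}^{4} (2*s) cos(5*pi*s/4) ds = (-32/(25*pi**2)) - (32/(25*pi**2)) = -64/(25*pi**2).
Hence a_5 = (1/2)·(-64/(25*pi**2)) = -32/(25*pi**2).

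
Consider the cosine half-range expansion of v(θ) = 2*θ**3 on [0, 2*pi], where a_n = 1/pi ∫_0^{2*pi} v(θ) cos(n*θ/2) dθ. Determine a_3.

a_3 = 1/pi ∫_0^{2*pi} (2*θ**3) cos(3*θ/2) dθ.
Integrating by parts three times (tabular method), an antiderivative of (2*θ**3) cos(3*θ/2) is 4*θ**3*sin(3*θ/2)/3 + 8*θ**2*cos(3*θ/2)/3 - 32*θ*sin(3*θ/2)/9 - 64*cos(3*θ/2)/27; evaluating from 0 to 2*pi: ∫_{0}^{2*pi} (2*θ**3) cos(3*θ/2) dθ = (64/27 - 32*pi**2/3) - (-64/27) = 128/27 - 32*pi**2/3.
Hence a_3 = (1/pi)·(128/27 - 32*pi**2/3) = 32*(4 - 9*pi**2)/(27*pi).

32*(4 - 9*pi**2)/(27*pi)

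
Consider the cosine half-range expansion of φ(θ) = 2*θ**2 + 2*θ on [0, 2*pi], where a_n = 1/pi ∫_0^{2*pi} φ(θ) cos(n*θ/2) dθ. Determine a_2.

a_2 = 1/pi ∫_0^{2*pi} (2*θ**2 + 2*θ) cos(θ) dθ.
Integrating by parts twice (tabular method), an antiderivative of (2*θ**2 + 2*θ) cos(θ) is 2*θ**2*sin(θ) + 2*θ*sin(θ) + 4*θ*cos(θ) - 4*sin(θ) + 2*cos(θ); evaluating from 0 to 2*pi: ∫_{0}^{2*pi} (2*θ**2 + 2*θ) cos(θ) dθ = (2 + 8*pi) - (2) = 8*pi.
Hence a_2 = (1/pi)·(8*pi) = 8.

8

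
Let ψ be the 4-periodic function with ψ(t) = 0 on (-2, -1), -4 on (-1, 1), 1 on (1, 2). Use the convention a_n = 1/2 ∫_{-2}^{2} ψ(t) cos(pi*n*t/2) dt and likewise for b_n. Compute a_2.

0

a_2 = 1/2 ∫_{-2}^{2} ψ(t) cos(pi*t) dt.
Split the integral at the breakpoints.
∫_{-2}^{-1} (0) cos(pi*t) dt = 0.
Directly, an antiderivative of (-4) cos(pi*t) is -4*sin(pi*t)/pi; evaluating from -1 to 1: ∫_{-1}^{1} (-4) cos(pi*t) dt = (0) - (0) = 0.
Directly, an antiderivative of (1) cos(pi*t) is sin(pi*t)/pi; evaluating from 1 to 2: ∫_{1}^{2} (1) cos(pi*t) dt = (0) - (0) = 0.
Summing the pieces and multiplying by (1/2) gives a_2 = 0.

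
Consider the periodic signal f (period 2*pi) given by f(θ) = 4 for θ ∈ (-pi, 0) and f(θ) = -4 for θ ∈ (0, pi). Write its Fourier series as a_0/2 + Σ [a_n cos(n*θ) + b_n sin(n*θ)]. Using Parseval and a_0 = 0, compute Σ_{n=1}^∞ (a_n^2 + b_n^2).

32

Parseval: a_0^2/2 + Σ_{n≥1} (a_n^2+b_n^2) = 1/pi ∫_{-pi}^{pi} f(θ)^2 dθ = 32.
Subtract a_0^2/2 = 0: Σ (a_n^2+b_n^2) = 32.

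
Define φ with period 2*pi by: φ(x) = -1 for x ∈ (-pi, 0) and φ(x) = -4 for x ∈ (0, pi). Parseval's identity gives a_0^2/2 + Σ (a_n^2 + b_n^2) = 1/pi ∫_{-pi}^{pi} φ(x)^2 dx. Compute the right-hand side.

17

1/pi ∫_{-pi}^{pi} φ(x)^2 dx = 1/pi · (17*pi) = 17.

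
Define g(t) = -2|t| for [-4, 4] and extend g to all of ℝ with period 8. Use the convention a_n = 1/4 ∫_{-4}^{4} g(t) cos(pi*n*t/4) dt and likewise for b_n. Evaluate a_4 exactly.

0

a_4 = 1/4 ∫_{-4}^{4} g(t) cos(pi*t) dt.
g is even and cos(pi*t) is even, so the integrand is even and a_4 = 1/2 ∫_0^{4} g(t) cos(pi*t) dt.
Integrating by parts (boundary term plus one more integral), an antiderivative of (-2*t) cos(pi*t) is -2*t*sin(pi*t)/pi - 2*cos(pi*t)/pi**2; evaluating from 0 to 4: ∫_{0}^{4} (-2*t) cos(pi*t) dt = (-2/pi**2) - (-2/pi**2) = 0.
Hence a_4 = (1/2)·(0) = 0.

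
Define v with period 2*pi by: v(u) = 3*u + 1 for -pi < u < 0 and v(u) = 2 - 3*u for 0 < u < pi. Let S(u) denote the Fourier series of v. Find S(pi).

u = pi differs from u = -pi by 1 full period(s), and the series is 2*pi-periodic.
At u = -pi the one-sided limits are v(-pi^-) = 2 - 3*pi and v(-pi^+) = 1 - 3*pi.
By Dirichlet's theorem the series converges to their average, [(2 - 3*pi) + (1 - 3*pi)]/2 = 3/2 - 3*pi.

3/2 - 3*pi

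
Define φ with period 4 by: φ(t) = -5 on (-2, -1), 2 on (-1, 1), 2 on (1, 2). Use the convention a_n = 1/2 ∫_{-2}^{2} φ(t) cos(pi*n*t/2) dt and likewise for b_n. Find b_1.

b_1 = 1/2 ∫_{-2}^{2} φ(t) sin(pi*t/2) dt.
Split the integral at the breakpoints.
Directly, an antiderivative of (-5) sin(pi*t/2) is 10*cos(pi*t/2)/pi; evaluating from -2 to -1: ∫_{-2}^{-1} (-5) sin(pi*t/2) dt = (0) - (-10/pi) = 10/pi.
Directly, an antiderivative of (2) sin(pi*t/2) is -4*cos(pi*t/2)/pi; evaluating from -1 to 1: ∫_{-1}^{1} (2) sin(pi*t/2) dt = (0) - (0) = 0.
Directly, an antiderivative of (2) sin(pi*t/2) is -4*cos(pi*t/2)/pi; evaluating from 1 to 2: ∫_{1}^{2} (2) sin(pi*t/2) dt = (4/pi) - (0) = 4/pi.
Summing the pieces and multiplying by (1/2) gives b_1 = 7/pi.

7/pi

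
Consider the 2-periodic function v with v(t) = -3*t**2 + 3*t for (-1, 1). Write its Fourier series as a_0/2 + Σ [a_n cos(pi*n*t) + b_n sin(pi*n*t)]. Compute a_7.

a_7 = ∫_{-1}^{1} v(t) cos(7*pi*t) dt.
Integrating by parts twice (tabular method), an antiderivative of (-3*t**2 + 3*t) cos(7*pi*t) is -3*t**2*sin(7*pi*t)/(7*pi) + 3*t*sin(7*pi*t)/(7*pi) - 6*t*cos(7*pi*t)/(49*pi**2) + 6*sin(7*pi*t)/(343*pi**3) + 3*cos(7*pi*t)/(49*pi**2); evaluating from -1 to 1: ∫_{-1}^{1} (-3*t**2 + 3*t) cos(7*pi*t) dt = (3/(49*pi**2)) - (-9/(49*pi**2)) = 12/(49*pi**2).
Hence a_7 = 12/(49*pi**2).

12/(49*pi**2)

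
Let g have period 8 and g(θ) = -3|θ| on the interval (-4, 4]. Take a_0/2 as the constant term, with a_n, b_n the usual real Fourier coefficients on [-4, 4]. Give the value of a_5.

48/(25*pi**2)

a_5 = 1/4 ∫_{-4}^{4} g(θ) cos(5*pi*θ/4) dθ.
g is even and cos(5*pi*θ/4) is even, so the integrand is even and a_5 = 1/2 ∫_0^{4} g(θ) cos(5*pi*θ/4) dθ.
Integrating by parts (boundary term plus one more integral), an antiderivative of (-3*θ) cos(5*pi*θ/4) is -12*θ*sin(5*pi*θ/4)/(5*pi) - 48*cos(5*pi*θ/4)/(25*pi**2); evaluating from 0 to 4: ∫_{0}^{4} (-3*θ) cos(5*pi*θ/4) dθ = (48/(25*pi**2)) - (-48/(25*pi**2)) = 96/(25*pi**2).
Hence a_5 = (1/2)·(96/(25*pi**2)) = 48/(25*pi**2).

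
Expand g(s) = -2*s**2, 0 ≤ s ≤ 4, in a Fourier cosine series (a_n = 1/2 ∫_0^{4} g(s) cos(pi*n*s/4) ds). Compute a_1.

a_1 = 1/2 ∫_0^{4} (-2*s**2) cos(pi*s/4) ds.
Integrating by parts twice (tabular method), an antiderivative of (-2*s**2) cos(pi*s/4) is -8*s**2*sin(pi*s/4)/pi - 64*s*cos(pi*s/4)/pi**2 + 256*sin(pi*s/4)/pi**3; evaluating from 0 to 4: ∫_{0}^{4} (-2*s**2) cos(pi*s/4) ds = (256/pi**2) - (0) = 256/pi**2.
Hence a_1 = (1/2)·(256/pi**2) = 128/pi**2.

128/pi**2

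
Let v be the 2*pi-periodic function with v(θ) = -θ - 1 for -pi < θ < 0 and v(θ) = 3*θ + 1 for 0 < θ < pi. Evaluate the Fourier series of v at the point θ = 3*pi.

θ = 3*pi differs from θ = -pi by 2 full period(s), and the series is 2*pi-periodic.
At θ = -pi the one-sided limits are v(-pi^-) = 1 + 3*pi and v(-pi^+) = -1 + pi.
By Dirichlet's theorem the series converges to their average, [(1 + 3*pi) + (-1 + pi)]/2 = 2*pi.

2*pi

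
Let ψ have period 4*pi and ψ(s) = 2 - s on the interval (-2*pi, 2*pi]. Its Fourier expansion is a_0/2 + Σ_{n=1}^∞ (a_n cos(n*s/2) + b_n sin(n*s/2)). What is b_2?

2

b_2 = (1/(2*pi)) ∫_{-2*pi}^{2*pi} ψ(s) sin(s) ds.
Integrating by parts (boundary term plus one more integral), an antiderivative of (2 - s) sin(s) is s*cos(s) - sin(s) - 2*cos(s); evaluating from -2*pi to 2*pi: ∫_{-2*pi}^{2*pi} (2 - s) sin(s) ds = (-2 + 2*pi) - (-2*pi - 2) = 4*pi.
Hence b_2 = (1/(2*pi))·(4*pi) = 2.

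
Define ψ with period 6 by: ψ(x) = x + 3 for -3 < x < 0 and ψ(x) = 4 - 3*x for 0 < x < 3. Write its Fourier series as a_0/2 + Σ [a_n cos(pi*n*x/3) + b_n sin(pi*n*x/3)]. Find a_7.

24/(49*pi**2)

a_7 = 1/3 ∫_{-3}^{3} ψ(x) cos(7*pi*x/3) dx.
Split the integral at the breakpoints.
Integrating by parts (boundary term plus one more integral), an antiderivative of (x + 3) cos(7*pi*x/3) is 3*x*sin(7*pi*x/3)/(7*pi) + 9*sin(7*pi*x/3)/(7*pi) + 9*cos(7*pi*x/3)/(49*pi**2); evaluating from -3 to 0: ∫_{-3}^{0} (x + 3) cos(7*pi*x/3) dx = (9/(49*pi**2)) - (-9/(49*pi**2)) = 18/(49*pi**2).
Integrating by parts (boundary term plus one more integral), an antiderivative of (4 - 3*x) cos(7*pi*x/3) is -9*x*sin(7*pi*x/3)/(7*pi) + 12*sin(7*pi*x/3)/(7*pi) - 27*cos(7*pi*x/3)/(49*pi**2); evaluating from 0 to 3: ∫_{0}^{3} (4 - 3*x) cos(7*pi*x/3) dx = (27/(49*pi**2)) - (-27/(49*pi**2)) = 54/(49*pi**2).
Summing the pieces and multiplying by (1/3) gives a_7 = 24/(49*pi**2).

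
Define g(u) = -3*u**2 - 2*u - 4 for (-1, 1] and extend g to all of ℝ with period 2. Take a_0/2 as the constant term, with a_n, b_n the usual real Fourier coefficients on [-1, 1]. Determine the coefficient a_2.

-3/pi**2

a_2 = ∫_{-1}^{1} g(u) cos(2*pi*u) du.
Integrating by parts twice (tabular method), an antiderivative of (-3*u**2 - 2*u - 4) cos(2*pi*u) is -3*u**2*sin(2*pi*u)/(2*pi) - u*sin(2*pi*u)/pi - 3*u*cos(2*pi*u)/(2*pi**2) - 2*sin(2*pi*u)/pi + 3*sin(2*pi*u)/(4*pi**3) - cos(2*pi*u)/(2*pi**2); evaluating from -1 to 1: ∫_{-1}^{1} (-3*u**2 - 2*u - 4) cos(2*pi*u) du = (-2/pi**2) - (pi**(-2)) = -3/pi**2.
Hence a_2 = -3/pi**2.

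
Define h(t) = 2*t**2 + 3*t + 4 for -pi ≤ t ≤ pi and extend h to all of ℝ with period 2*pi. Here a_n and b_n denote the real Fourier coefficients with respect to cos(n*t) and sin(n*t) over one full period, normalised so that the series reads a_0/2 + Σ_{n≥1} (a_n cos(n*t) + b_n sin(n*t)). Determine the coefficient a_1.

a_1 = 1/pi ∫_{-pi}^{pi} h(t) cos(t) dt.
Integrating by parts twice (tabular method), an antiderivative of (2*t**2 + 3*t + 4) cos(t) is 2*t**2*sin(t) + 3*t*sin(t) + 4*t*cos(t) + 3*cos(t); evaluating from -pi to pi: ∫_{-pi}^{pi} (2*t**2 + 3*t + 4) cos(t) dt = (-4*pi - 3) - (-3 + 4*pi) = -8*pi.
Hence a_1 = (1/pi)·(-8*pi) = -8.

-8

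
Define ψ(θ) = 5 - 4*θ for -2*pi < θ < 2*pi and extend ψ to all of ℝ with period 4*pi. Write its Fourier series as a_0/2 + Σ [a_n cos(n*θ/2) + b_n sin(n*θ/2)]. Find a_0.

a_0 = (1/(2*pi)) ∫_{-2*pi}^{2*pi} ψ(θ) dθ = (1/(2*pi)) · (20*pi) = 10.

10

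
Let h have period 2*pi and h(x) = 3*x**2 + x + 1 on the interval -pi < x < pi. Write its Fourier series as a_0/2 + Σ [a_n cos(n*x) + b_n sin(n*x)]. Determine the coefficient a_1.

-12

a_1 = 1/pi ∫_{-pi}^{pi} h(x) cos(x) dx.
Integrating by parts twice (tabular method), an antiderivative of (3*x**2 + x + 1) cos(x) is 3*x**2*sin(x) + x*sin(x) + 6*x*cos(x) - 5*sin(x) + cos(x); evaluating from -pi to pi: ∫_{-pi}^{pi} (3*x**2 + x + 1) cos(x) dx = (-6*pi - 1) - (-1 + 6*pi) = -12*pi.
Hence a_1 = (1/pi)·(-12*pi) = -12.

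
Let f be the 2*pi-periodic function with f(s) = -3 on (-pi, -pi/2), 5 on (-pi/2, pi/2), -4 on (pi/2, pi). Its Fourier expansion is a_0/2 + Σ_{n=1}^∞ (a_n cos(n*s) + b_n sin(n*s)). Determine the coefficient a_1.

17/pi

a_1 = 1/pi ∫_{-pi}^{pi} f(s) cos(s) ds.
Split the integral at the breakpoints.
Directly, an antiderivative of (-3) cos(s) is -3*sin(s); evaluating from -pi to -pi/2: ∫_{-pi}^{-pi/2} (-3) cos(s) ds = (3) - (0) = 3.
Directly, an antiderivative of (5) cos(s) is 5*sin(s); evaluating from -pi/2 to pi/2: ∫_{-pi/2}^{pi/2} (5) cos(s) ds = (5) - (-5) = 10.
Directly, an antiderivative of (-4) cos(s) is -4*sin(s); evaluating from pi/2 to pi: ∫_{pi/2}^{pi} (-4) cos(s) ds = (0) - (-4) = 4.
Summing the pieces and multiplying by (1/pi) gives a_1 = 17/pi.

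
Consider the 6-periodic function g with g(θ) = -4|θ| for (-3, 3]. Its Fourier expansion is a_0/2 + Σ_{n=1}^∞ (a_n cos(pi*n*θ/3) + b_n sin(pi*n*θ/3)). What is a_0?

a_0 = 1/3 ∫_{-3}^{3} g(θ) dθ = 1/3 · (-36) = -12.

-12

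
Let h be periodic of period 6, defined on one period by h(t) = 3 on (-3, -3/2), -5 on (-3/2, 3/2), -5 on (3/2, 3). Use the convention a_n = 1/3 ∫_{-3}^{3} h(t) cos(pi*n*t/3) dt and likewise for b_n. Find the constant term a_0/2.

-3

a_0 = 1/3 ∫_{-3}^{3} h(t) dt = 1/3 · (-18) = -6.
So the constant term a_0/2 = -3.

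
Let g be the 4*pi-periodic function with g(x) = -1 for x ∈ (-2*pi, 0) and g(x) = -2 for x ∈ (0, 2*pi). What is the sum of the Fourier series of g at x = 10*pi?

-3/2

x = 10*pi differs from x = 2*pi by 2 full period(s), and the series is 4*pi-periodic.
At x = 2*pi the one-sided limits are g(2*pi^-) = -2 and g(2*pi^+) = -1.
By Dirichlet's theorem the series converges to their average, [(-2) + (-1)]/2 = -3/2.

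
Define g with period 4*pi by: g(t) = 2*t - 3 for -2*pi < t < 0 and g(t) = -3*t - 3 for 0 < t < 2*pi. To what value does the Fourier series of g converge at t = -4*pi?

t = -4*pi differs from t = 0 by -1 full period(s), and the series is 4*pi-periodic.
g is continuous at t = 0 with value -3, so the series converges to -3 there.

-3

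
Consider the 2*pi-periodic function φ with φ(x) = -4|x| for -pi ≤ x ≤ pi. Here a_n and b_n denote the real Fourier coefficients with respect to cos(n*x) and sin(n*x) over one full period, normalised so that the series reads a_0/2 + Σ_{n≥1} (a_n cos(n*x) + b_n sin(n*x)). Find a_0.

a_0 = 1/pi ∫_{-pi}^{pi} φ(x) dx = 1/pi · (-4*pi**2) = -4*pi.

-4*pi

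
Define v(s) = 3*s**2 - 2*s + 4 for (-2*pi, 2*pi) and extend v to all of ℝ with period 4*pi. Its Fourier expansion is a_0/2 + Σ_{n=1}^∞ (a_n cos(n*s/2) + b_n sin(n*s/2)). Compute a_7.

a_7 = (1/(2*pi)) ∫_{-2*pi}^{2*pi} v(s) cos(7*s/2) ds.
Integrating by parts twice (tabular method), an antiderivative of (3*s**2 - 2*s + 4) cos(7*s/2) is 6*s**2*sin(7*s/2)/7 - 4*s*sin(7*s/2)/7 + 24*s*cos(7*s/2)/49 + 344*sin(7*s/2)/343 - 8*cos(7*s/2)/49; evaluating from -2*pi to 2*pi: ∫_{-2*pi}^{2*pi} (3*s**2 - 2*s + 4) cos(7*s/2) ds = (8/49 - 48*pi/49) - (8/49 + 48*pi/49) = -96*pi/49.
Hence a_7 = (1/(2*pi))·(-96*pi/49) = -48/49.

-48/49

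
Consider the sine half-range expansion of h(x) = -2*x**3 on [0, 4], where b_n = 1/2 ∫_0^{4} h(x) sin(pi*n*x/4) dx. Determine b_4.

b_4 = 1/2 ∫_0^{4} (-2*x**3) sin(pi*x) dx.
Integrating by parts three times (tabular method), an antiderivative of (-2*x**3) sin(pi*x) is 2*x**3*cos(pi*x)/pi - 6*x**2*sin(pi*x)/pi**2 - 12*x*cos(pi*x)/pi**3 + 12*sin(pi*x)/pi**4; evaluating from 0 to 4: ∫_{0}^{4} (-2*x**3) sin(pi*x) dx = (-48/pi**3 + 128/pi) - (0) = -48/pi**3 + 128/pi.
Hence b_4 = (1/2)·(-48/pi**3 + 128/pi) = -24/pi**3 + 64/pi.

-24/pi**3 + 64/pi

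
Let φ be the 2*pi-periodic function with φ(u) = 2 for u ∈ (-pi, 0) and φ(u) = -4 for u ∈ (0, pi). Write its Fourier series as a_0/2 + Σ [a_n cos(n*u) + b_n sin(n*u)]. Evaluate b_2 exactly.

0

b_2 = 1/pi ∫_{-pi}^{pi} φ(u) sin(2*u) du.
Split the integral at the breakpoints.
Directly, an antiderivative of (2) sin(2*u) is -cos(2*u); evaluating from -pi to 0: ∫_{-pi}^{0} (2) sin(2*u) du = (-1) - (-1) = 0.
Directly, an antiderivative of (-4) sin(2*u) is 2*cos(2*u); evaluating from 0 to pi: ∫_{0}^{pi} (-4) sin(2*u) du = (2) - (2) = 0.
Summing the pieces and multiplying by (1/pi) gives b_2 = 0.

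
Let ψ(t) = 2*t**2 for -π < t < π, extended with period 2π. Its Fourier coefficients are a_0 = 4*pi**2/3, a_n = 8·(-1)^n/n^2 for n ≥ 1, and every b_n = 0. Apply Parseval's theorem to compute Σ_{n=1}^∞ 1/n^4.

Parseval: a_0^2/2 + Σ a_n^2 = (1/π) ∫_{-π}^{π} ψ(t)^2 dt = 8*pi**4/5.
Subtract a_0^2/2 = 8*pi**4/9: Σ a_n^2 = 32*pi**4/45.
Since a_n^2 = 64/n^4, Σ 1/n^4 = pi**4/90.

pi**4/90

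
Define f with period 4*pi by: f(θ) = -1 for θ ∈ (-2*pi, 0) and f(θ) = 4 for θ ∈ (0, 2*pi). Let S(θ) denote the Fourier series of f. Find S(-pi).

f is continuous at θ = -pi with value -1, so the series converges to -1 there.

-1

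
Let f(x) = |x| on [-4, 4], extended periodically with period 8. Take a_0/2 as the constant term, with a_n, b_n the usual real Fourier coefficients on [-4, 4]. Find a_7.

-16/(49*pi**2)

a_7 = 1/4 ∫_{-4}^{4} f(x) cos(7*pi*x/4) dx.
f is even and cos(7*pi*x/4) is even, so the integrand is even and a_7 = 1/2 ∫_0^{4} f(x) cos(7*pi*x/4) dx.
Integrating by parts (boundary term plus one more integral), an antiderivative of (x) cos(7*pi*x/4) is 4*x*sin(7*pi*x/4)/(7*pi) + 16*cos(7*pi*x/4)/(49*pi**2); evaluating from 0 to 4: ∫_{0}^{4} (x) cos(7*pi*x/4) dx = (-16/(49*pi**2)) - (16/(49*pi**2)) = -32/(49*pi**2).
Hence a_7 = (1/2)·(-32/(49*pi**2)) = -16/(49*pi**2).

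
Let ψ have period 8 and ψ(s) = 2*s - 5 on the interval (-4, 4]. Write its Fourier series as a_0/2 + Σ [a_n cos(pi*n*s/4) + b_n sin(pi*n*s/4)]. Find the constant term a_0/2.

a_0 = 1/4 ∫_{-4}^{4} ψ(s) ds = 1/4 · (-40) = -10.
So the constant term a_0/2 = -5.

-5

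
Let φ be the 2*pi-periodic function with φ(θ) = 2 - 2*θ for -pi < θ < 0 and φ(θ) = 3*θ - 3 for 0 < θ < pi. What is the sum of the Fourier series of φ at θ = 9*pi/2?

-3 + 3*pi/2

θ = 9*pi/2 differs from θ = pi/2 by 2 full period(s), and the series is 2*pi-periodic.
φ is continuous at θ = pi/2 with value -3 + 3*pi/2, so the series converges to -3 + 3*pi/2 there.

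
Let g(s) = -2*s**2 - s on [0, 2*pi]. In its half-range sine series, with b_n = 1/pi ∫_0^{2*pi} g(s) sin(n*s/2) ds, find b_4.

1 + 4*pi

b_4 = 1/pi ∫_0^{2*pi} (-2*s**2 - s) sin(2*s) ds.
Integrating by parts twice (tabular method), an antiderivative of (-2*s**2 - s) sin(2*s) is s**2*cos(2*s) - s*sin(2*s) + s*cos(2*s)/2 - sin(2*s)/4 - cos(2*s)/2; evaluating from 0 to 2*pi: ∫_{0}^{2*pi} (-2*s**2 - s) sin(2*s) ds = (-1/2 + pi + 4*pi**2) - (-1/2) = pi*(1 + 4*pi).
Hence b_4 = (1/pi)·(pi*(1 + 4*pi)) = 1 + 4*pi.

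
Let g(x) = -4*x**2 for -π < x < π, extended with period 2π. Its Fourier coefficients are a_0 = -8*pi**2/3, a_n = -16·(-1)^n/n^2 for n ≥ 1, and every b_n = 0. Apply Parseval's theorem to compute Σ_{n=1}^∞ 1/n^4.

Parseval: a_0^2/2 + Σ a_n^2 = (1/π) ∫_{-π}^{π} g(x)^2 dx = 32*pi**4/5.
Subtract a_0^2/2 = 32*pi**4/9: Σ a_n^2 = 128*pi**4/45.
Since a_n^2 = 256/n^4, Σ 1/n^4 = pi**4/90.

pi**4/90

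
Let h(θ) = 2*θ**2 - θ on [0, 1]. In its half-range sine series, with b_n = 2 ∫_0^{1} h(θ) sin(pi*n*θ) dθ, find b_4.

-1/(2*pi)

b_4 = 2 ∫_0^{1} (2*θ**2 - θ) sin(4*pi*θ) dθ.
Integrating by parts twice (tabular method), an antiderivative of (2*θ**2 - θ) sin(4*pi*θ) is -θ**2*cos(4*pi*θ)/(2*pi) + θ*sin(4*pi*θ)/(4*pi**2) + θ*cos(4*pi*θ)/(4*pi) - sin(4*pi*θ)/(16*pi**2) + cos(4*pi*θ)/(16*pi**3); evaluating from 0 to 1: ∫_{0}^{1} (2*θ**2 - θ) sin(4*pi*θ) dθ = ((1 - 4*pi**2)/(16*pi**3)) - (1/(16*pi**3)) = -1/(4*pi).
Hence b_4 = 2·(-1/(4*pi)) = -1/(2*pi).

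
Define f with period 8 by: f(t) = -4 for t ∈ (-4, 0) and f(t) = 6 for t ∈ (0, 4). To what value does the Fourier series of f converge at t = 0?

1

At t = 0 the one-sided limits are f(0^-) = -4 and f(0^+) = 6.
By Dirichlet's theorem the series converges to their average, [(-4) + (6)]/2 = 1.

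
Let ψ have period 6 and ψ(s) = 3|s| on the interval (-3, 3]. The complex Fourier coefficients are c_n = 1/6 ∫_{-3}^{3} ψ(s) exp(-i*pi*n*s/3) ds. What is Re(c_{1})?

-18/pi**2

Since ψ is real-valued, Re(c_{1}) = 1/6 ∫_{-3}^{3} ψ(s) cos(pi*s/3) ds = a_{1}/2.
ψ is even and cos(pi*s/3) is even, so the integrand is even: ∫_{-3}^{3} ψ(s) cos(pi*s/3) ds = 2∫_0^{3} ψ(s) cos(pi*s/3) ds.
Integrating by parts (boundary term plus one more integral), an antiderivative of (3*s) cos(pi*s/3) is 9*s*sin(pi*s/3)/pi + 27*cos(pi*s/3)/pi**2; evaluating from 0 to 3: ∫_{0}^{3} (3*s) cos(pi*s/3) ds = (-27/pi**2) - (27/pi**2) = -54/pi**2.
So ∫_{-3}^{3} ψ(s) cos(pi*s/3) ds = -108/pi**2.
Hence Re(c_{1}) = (1/6)·(-108/pi**2) = -18/pi**2.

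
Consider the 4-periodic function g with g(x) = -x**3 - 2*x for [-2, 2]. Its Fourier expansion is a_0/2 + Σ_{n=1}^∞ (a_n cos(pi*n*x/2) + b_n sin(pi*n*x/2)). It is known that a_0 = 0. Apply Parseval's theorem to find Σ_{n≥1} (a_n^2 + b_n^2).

5728/105

Parseval: a_0^2/2 + Σ_{n≥1} (a_n^2+b_n^2) = 1/2 ∫_{-2}^{2} g(x)^2 dx = 5728/105.
Subtract a_0^2/2 = 0: Σ (a_n^2+b_n^2) = 5728/105.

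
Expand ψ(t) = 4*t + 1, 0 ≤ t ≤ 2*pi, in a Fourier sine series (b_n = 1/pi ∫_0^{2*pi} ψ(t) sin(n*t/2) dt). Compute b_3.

b_3 = 1/pi ∫_0^{2*pi} (4*t + 1) sin(3*t/2) dt.
Integrating by parts (boundary term plus one more integral), an antiderivative of (4*t + 1) sin(3*t/2) is -8*t*cos(3*t/2)/3 + 16*sin(3*t/2)/9 - 2*cos(3*t/2)/3; evaluating from 0 to 2*pi: ∫_{0}^{2*pi} (4*t + 1) sin(3*t/2) dt = (2/3 + 16*pi/3) - (-2/3) = 4/3 + 16*pi/3.
Hence b_3 = (1/pi)·(4/3 + 16*pi/3) = 4*(1 + 4*pi)/(3*pi).

4*(1 + 4*pi)/(3*pi)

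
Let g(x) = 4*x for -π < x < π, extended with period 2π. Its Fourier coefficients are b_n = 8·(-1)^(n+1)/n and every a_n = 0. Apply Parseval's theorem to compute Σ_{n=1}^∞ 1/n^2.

Parseval: Σ b_n^2 = (1/π) ∫_{-π}^{π} g(x)^2 dx = 32*pi**2/3.
Σ b_n^2 = Σ 64/n^2, so Σ 1/n^2 = (32*pi**2/3)/64 = pi**2/6.

pi**2/6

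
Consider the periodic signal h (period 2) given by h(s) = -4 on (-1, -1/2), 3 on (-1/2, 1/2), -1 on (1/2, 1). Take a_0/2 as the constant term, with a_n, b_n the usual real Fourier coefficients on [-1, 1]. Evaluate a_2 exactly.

a_2 = ∫_{-1}^{1} h(s) cos(2*pi*s) ds.
Split the integral at the breakpoints.
Directly, an antiderivative of (-4) cos(2*pi*s) is -2*sin(2*pi*s)/pi; evaluating from -1 to -1/2: ∫_{-1}^{-1/2} (-4) cos(2*pi*s) ds = (0) - (0) = 0.
Directly, an antiderivative of (3) cos(2*pi*s) is 3*sin(2*pi*s)/(2*pi); evaluating from -1/2 to 1/2: ∫_{-1/2}^{1/2} (3) cos(2*pi*s) ds = (0) - (0) = 0.
Directly, an antiderivative of (-1) cos(2*pi*s) is -sin(2*pi*s)/(2*pi); evaluating from 1/2 to 1: ∫_{1/2}^{1} (-1) cos(2*pi*s) ds = (0) - (0) = 0.
Summing the pieces gives a_2 = 0.

0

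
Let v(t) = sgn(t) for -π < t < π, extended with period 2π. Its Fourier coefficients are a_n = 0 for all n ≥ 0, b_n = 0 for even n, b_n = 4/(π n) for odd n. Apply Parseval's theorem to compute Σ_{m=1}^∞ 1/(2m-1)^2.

Parseval: Σ b_n^2 = (1/π) ∫_{-π}^{π} v(t)^2 dt = 2.
Only odd n contribute, with b_n^2 = 16/(π^2 n^2), so Σ_{m≥1} 1/(2m-1)^2 = π^2·(2)/16 = pi**2/8.

pi**2/8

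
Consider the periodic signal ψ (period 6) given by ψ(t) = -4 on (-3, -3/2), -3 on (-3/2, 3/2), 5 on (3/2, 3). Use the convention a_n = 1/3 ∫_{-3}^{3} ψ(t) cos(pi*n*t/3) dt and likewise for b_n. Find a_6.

a_6 = 1/3 ∫_{-3}^{3} ψ(t) cos(2*pi*t) dt.
Split the integral at the breakpoints.
Directly, an antiderivative of (-4) cos(2*pi*t) is -2*sin(2*pi*t)/pi; evaluating from -3 to -3/2: ∫_{-3}^{-3/2} (-4) cos(2*pi*t) dt = (0) - (0) = 0.
Directly, an antiderivative of (-3) cos(2*pi*t) is -3*sin(2*pi*t)/(2*pi); evaluating from -3/2 to 3/2: ∫_{-3/2}^{3/2} (-3) cos(2*pi*t) dt = (0) - (0) = 0.
Directly, an antiderivative of (5) cos(2*pi*t) is 5*sin(2*pi*t)/(2*pi); evaluating from 3/2 to 3: ∫_{3/2}^{3} (5) cos(2*pi*t) dt = (0) - (0) = 0.
Summing the pieces and multiplying by (1/3) gives a_6 = 0.

0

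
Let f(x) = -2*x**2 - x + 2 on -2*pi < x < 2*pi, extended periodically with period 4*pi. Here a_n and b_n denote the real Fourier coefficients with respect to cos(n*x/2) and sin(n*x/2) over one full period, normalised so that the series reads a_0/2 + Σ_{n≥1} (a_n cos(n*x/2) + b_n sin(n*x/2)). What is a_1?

32

a_1 = (1/(2*pi)) ∫_{-2*pi}^{2*pi} f(x) cos(x/2) dx.
Integrating by parts twice (tabular method), an antiderivative of (-2*x**2 - x + 2) cos(x/2) is -4*x**2*sin(x/2) - 2*x*sin(x/2) - 16*x*cos(x/2) + 36*sin(x/2) - 4*cos(x/2); evaluating from -2*pi to 2*pi: ∫_{-2*pi}^{2*pi} (-2*x**2 - x + 2) cos(x/2) dx = (4 + 32*pi) - (4 - 32*pi) = 64*pi.
Hence a_1 = (1/(2*pi))·(64*pi) = 32.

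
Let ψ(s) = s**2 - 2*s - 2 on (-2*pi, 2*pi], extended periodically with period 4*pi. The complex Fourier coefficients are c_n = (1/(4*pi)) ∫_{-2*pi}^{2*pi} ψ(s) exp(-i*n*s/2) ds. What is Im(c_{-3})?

-4/3

Since ψ is real-valued, Im(c_{-3}) = -(1/(4*pi)) ∫_{-2*pi}^{2*pi} ψ(s) sin(-3*s/2) ds = b_{3}/2.
Integrating by parts twice (tabular method), an antiderivative of (s**2 - 2*s - 2) sin(-3*s/2) is 2*s**2*cos(3*s/2)/3 - 8*s*sin(3*s/2)/9 - 4*s*cos(3*s/2)/3 + 8*sin(3*s/2)/9 - 52*cos(3*s/2)/27; evaluating from -2*pi to 2*pi: ∫_{-2*pi}^{2*pi} (s**2 - 2*s - 2) sin(-3*s/2) ds = (-8*pi**2/3 + 52/27 + 8*pi/3) - (-8*pi**2/3 - 8*pi/3 + 52/27) = 16*pi/3.
Hence Im(c_{-3}) = (-1/(4*pi))·(16*pi/3) = -4/3.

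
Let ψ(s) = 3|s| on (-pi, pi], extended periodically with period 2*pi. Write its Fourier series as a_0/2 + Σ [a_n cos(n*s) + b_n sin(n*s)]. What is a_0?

3*pi

a_0 = 1/pi ∫_{-pi}^{pi} ψ(s) ds = 1/pi · (3*pi**2) = 3*pi.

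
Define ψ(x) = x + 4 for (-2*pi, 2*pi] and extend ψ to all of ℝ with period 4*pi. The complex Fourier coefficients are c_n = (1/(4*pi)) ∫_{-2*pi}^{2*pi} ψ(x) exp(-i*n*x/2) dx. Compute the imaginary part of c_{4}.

Since ψ is real-valued, Im(c_{4}) = -(1/(4*pi)) ∫_{-2*pi}^{2*pi} ψ(x) sin(2*x) dx = -b_{4}/2.
Integrating by parts (boundary term plus one more integral), an antiderivative of (x + 4) sin(2*x) is -x*cos(2*x)/2 + sin(2*x)/4 - 2*cos(2*x); evaluating from -2*pi to 2*pi: ∫_{-2*pi}^{2*pi} (x + 4) sin(2*x) dx = (-pi - 2) - (-2 + pi) = -2*pi.
Hence Im(c_{4}) = (-1/(4*pi))·(-2*pi) = 1/2.

1/2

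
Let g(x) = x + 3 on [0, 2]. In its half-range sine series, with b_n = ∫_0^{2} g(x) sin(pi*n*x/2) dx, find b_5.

b_5 = ∫_0^{2} (x + 3) sin(5*pi*x/2) dx.
Integrating by parts (boundary term plus one more integral), an antiderivative of (x + 3) sin(5*pi*x/2) is -2*x*cos(5*pi*x/2)/(5*pi) + 4*sin(5*pi*x/2)/(25*pi**2) - 6*cos(5*pi*x/2)/(5*pi); evaluating from 0 to 2: ∫_{0}^{2} (x + 3) sin(5*pi*x/2) dx = (2/pi) - (-6/(5*pi)) = 16/(5*pi).
Hence b_5 = 16/(5*pi).

16/(5*pi)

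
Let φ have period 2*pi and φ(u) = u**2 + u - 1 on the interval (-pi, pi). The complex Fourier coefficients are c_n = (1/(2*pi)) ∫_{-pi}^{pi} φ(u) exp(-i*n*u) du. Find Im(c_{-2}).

-1/2

Since φ is real-valued, Im(c_{-2}) = -(1/(2*pi)) ∫_{-pi}^{pi} φ(u) sin(-2*u) du = b_{2}/2.
Integrating by parts twice (tabular method), an antiderivative of (u**2 + u - 1) sin(-2*u) is u**2*cos(2*u)/2 - u*sin(2*u)/2 + u*cos(2*u)/2 - sin(2*u)/4 - 3*cos(2*u)/4; evaluating from -pi to pi: ∫_{-pi}^{pi} (u**2 + u - 1) sin(-2*u) du = (-3/4 + pi/2 + pi**2/2) - (-pi/2 - 3/4 + pi**2/2) = pi.
Hence Im(c_{-2}) = (-1/(2*pi))·(pi) = -1/2.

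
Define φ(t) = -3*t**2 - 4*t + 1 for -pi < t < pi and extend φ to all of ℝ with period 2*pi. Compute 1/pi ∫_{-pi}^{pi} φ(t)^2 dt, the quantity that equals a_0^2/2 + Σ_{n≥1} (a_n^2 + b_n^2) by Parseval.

1/pi ∫_{-pi}^{pi} φ(t)^2 dt = 1/pi · (2*pi*(15 + 50*pi**2 + 27*pi**4)/15) = 2 + 20*pi**2/3 + 18*pi**4/5.

2 + 20*pi**2/3 + 18*pi**4/5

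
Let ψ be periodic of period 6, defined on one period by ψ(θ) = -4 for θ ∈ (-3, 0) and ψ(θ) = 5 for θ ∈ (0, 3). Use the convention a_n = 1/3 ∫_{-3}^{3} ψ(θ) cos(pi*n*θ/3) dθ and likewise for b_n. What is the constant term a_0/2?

a_0 = 1/3 ∫_{-3}^{3} ψ(θ) dθ = 1/3 · (3) = 1.
So the constant term a_0/2 = 1/2.

1/2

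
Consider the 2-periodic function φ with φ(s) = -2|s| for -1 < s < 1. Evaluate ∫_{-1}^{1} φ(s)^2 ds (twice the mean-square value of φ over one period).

8/3

∫_{-1}^{1} φ(s)^2 ds = 8/3.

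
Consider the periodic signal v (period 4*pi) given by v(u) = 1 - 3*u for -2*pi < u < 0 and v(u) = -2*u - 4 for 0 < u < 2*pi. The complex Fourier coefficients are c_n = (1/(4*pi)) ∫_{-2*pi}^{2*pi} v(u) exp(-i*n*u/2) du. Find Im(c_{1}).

Since v is real-valued, Im(c_{1}) = -(1/(4*pi)) ∫_{-2*pi}^{2*pi} v(u) sin(u/2) du = -b_{1}/2.
Split the integral at the breakpoints.
Integrating by parts (boundary term plus one more integral), an antiderivative of (1 - 3*u) sin(u/2) is 6*u*cos(u/2) - 12*sin(u/2) - 2*cos(u/2); evaluating from -2*pi to 0: ∫_{-2*pi}^{0} (1 - 3*u) sin(u/2) du = (-2) - (2 + 12*pi) = -12*pi - 4.
Integrating by parts (boundary term plus one more integral), an antiderivative of (-2*u - 4) sin(u/2) is 4*u*cos(u/2) - 8*sin(u/2) + 8*cos(u/2); evaluating from 0 to 2*pi: ∫_{0}^{2*pi} (-2*u - 4) sin(u/2) du = (-8*pi - 8) - (8) = -8*pi - 16.
So ∫_{-2*pi}^{2*pi} v(u) sin(u/2) du = -20*pi - 20.
Hence Im(c_{1}) = (-1/(4*pi))·(-20*pi - 20) = 5/pi + 5.

5/pi + 5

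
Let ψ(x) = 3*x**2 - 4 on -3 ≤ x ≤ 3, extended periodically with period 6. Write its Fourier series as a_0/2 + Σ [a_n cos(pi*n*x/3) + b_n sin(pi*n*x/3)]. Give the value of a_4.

27/(4*pi**2)

a_4 = 1/3 ∫_{-3}^{3} ψ(x) cos(4*pi*x/3) dx.
ψ is even and cos(4*pi*x/3) is even, so the integrand is even and a_4 = 2/3 ∫_0^{3} ψ(x) cos(4*pi*x/3) dx.
Integrating by parts twice (tabular method), an antiderivative of (3*x**2 - 4) cos(4*pi*x/3) is 9*x**2*sin(4*pi*x/3)/(4*pi) + 27*x*cos(4*pi*x/3)/(8*pi**2) - 3*sin(4*pi*x/3)/pi - 81*sin(4*pi*x/3)/(32*pi**3); evaluating from 0 to 3: ∫_{0}^{3} (3*x**2 - 4) cos(4*pi*x/3) dx = (81/(8*pi**2)) - (0) = 81/(8*pi**2).
Hence a_4 = (2/3)·(81/(8*pi**2)) = 27/(4*pi**2).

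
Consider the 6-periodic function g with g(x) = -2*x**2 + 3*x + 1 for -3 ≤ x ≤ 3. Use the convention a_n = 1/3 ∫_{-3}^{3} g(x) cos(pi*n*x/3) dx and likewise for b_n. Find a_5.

72/(25*pi**2)

a_5 = 1/3 ∫_{-3}^{3} g(x) cos(5*pi*x/3) dx.
Integrating by parts twice (tabular method), an antiderivative of (-2*x**2 + 3*x + 1) cos(5*pi*x/3) is -6*x**2*sin(5*pi*x/3)/(5*pi) + 9*x*sin(5*pi*x/3)/(5*pi) - 36*x*cos(5*pi*x/3)/(25*pi**2) + 108*sin(5*pi*x/3)/(125*pi**3) + 3*sin(5*pi*x/3)/(5*pi) + 27*cos(5*pi*x/3)/(25*pi**2); evaluating from -3 to 3: ∫_{-3}^{3} (-2*x**2 + 3*x + 1) cos(5*pi*x/3) dx = (81/(25*pi**2)) - (-27/(5*pi**2)) = 216/(25*pi**2).
Hence a_5 = (1/3)·(216/(25*pi**2)) = 72/(25*pi**2).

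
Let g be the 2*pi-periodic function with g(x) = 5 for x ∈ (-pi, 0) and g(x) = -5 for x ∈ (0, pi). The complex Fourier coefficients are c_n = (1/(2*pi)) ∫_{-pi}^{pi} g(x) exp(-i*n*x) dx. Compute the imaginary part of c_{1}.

10/pi

Since g is real-valued, Im(c_{1}) = -(1/(2*pi)) ∫_{-pi}^{pi} g(x) sin(x) dx = -b_{1}/2.
g is odd and sin(x) is odd, so the integrand is even: ∫_{-pi}^{pi} g(x) sin(x) dx = 2∫_0^{pi} g(x) sin(x) dx.
Directly, an antiderivative of (-5) sin(x) is 5*cos(x); evaluating from 0 to pi: ∫_{0}^{pi} (-5) sin(x) dx = (-5) - (5) = -10.
So ∫_{-pi}^{pi} g(x) sin(x) dx = -20.
Hence Im(c_{1}) = (-1/(2*pi))·(-20) = 10/pi.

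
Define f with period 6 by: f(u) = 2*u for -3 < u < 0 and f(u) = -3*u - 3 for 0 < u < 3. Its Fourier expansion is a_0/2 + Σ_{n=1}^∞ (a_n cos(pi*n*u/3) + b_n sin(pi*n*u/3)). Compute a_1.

a_1 = 1/3 ∫_{-3}^{3} f(u) cos(pi*u/3) du.
Split the integral at the breakpoints.
Integrating by parts (boundary term plus one more integral), an antiderivative of (2*u) cos(pi*u/3) is 6*u*sin(pi*u/3)/pi + 18*cos(pi*u/3)/pi**2; evaluating from -3 to 0: ∫_{-3}^{0} (2*u) cos(pi*u/3) du = (18/pi**2) - (-18/pi**2) = 36/pi**2.
Integrating by parts (boundary term plus one more integral), an antiderivative of (-3*u - 3) cos(pi*u/3) is -9*u*sin(pi*u/3)/pi - 9*sin(pi*u/3)/pi - 27*cos(pi*u/3)/pi**2; evaluating from 0 to 3: ∫_{0}^{3} (-3*u - 3) cos(pi*u/3) du = (27/pi**2) - (-27/pi**2) = 54/pi**2.
Summing the pieces and multiplying by (1/3) gives a_1 = 30/pi**2.

30/pi**2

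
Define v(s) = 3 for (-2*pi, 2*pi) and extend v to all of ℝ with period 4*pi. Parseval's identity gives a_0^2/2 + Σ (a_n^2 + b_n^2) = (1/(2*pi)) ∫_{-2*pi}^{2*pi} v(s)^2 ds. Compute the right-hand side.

(1/(2*pi)) ∫_{-2*pi}^{2*pi} v(s)^2 ds = (1/(2*pi)) · (36*pi) = 18.

18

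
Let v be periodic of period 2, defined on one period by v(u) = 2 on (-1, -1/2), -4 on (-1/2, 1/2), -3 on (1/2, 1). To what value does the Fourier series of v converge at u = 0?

-4

v is continuous at u = 0 with value -4, so the series converges to -4 there.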